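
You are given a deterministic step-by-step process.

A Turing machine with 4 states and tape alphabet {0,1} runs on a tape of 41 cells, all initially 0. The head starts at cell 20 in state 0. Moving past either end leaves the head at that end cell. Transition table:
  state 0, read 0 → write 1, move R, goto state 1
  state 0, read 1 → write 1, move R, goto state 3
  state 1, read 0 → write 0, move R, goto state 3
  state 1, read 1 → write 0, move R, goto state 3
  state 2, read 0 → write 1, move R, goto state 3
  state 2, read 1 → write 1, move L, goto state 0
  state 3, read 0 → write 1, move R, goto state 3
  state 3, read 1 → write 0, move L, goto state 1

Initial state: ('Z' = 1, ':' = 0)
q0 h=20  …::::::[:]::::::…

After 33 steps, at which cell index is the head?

0) q0 h=20  …::::::[:]::::::…
1) q1 h=21  …:::::Z[:]::::::…
2) q3 h=22  …::::Z:[:]::::::…
3) q3 h=23  …:::Z:Z[:]::::::…
4) q3 h=24  …::Z:ZZ[:]::::::…
5) q3 h=25  …:Z:ZZZ[:]::::::…
6) q3 h=26  …Z:ZZZZ[:]::::::…
7) q3 h=27  …:ZZZZZ[:]::::::…
8) q3 h=28  …ZZZZZZ[:]::::::…
9) q3 h=29  …ZZZZZZ[:]::::::…
10) q3 h=30  …ZZZZZZ[:]::::::…
11) q3 h=31  …ZZZZZZ[:]::::::…
12) q3 h=32  …ZZZZZZ[:]::::::…
13) q3 h=33  …ZZZZZZ[:]::::::…
14) q3 h=34  …ZZZZZZ[:]::::::|
15) q3 h=35  …ZZZZZZ[:]:::::|
16) q3 h=36  …ZZZZZZ[:]::::|
17) q3 h=37  …ZZZZZZ[:]:::|
18) q3 h=38  …ZZZZZZ[:]::|
19) q3 h=39  …ZZZZZZ[:]:|
20) q3 h=40  …ZZZZZZ[:]|
21) q3 h=40  …ZZZZZZ[Z]|
22) q1 h=39  …ZZZZZZ[Z]:|
23) q3 h=40  …ZZZZZ:[:]|
24) q3 h=40  …ZZZZZ:[Z]|
25) q1 h=39  …ZZZZZZ[:]:|
26) q3 h=40  …ZZZZZ:[:]|
27) q3 h=40  …ZZZZZ:[Z]|
28) q1 h=39  …ZZZZZZ[:]:|
29) q3 h=40  …ZZZZZ:[:]|
30) q3 h=40  …ZZZZZ:[Z]|
31) q1 h=39  …ZZZZZZ[:]:|
32) q3 h=40  …ZZZZZ:[:]|
33) q3 h=40  …ZZZZZ:[Z]|

40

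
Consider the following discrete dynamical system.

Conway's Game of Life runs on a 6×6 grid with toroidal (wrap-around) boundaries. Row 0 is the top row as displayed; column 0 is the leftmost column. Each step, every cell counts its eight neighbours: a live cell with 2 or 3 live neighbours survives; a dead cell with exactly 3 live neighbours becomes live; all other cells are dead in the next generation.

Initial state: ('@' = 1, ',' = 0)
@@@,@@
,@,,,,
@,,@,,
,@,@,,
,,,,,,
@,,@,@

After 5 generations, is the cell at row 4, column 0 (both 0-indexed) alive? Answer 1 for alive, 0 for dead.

1

t=0: @@@,@@
,@,,,,
@,,@,,
,@,@,,
,,,,,,
@,,@,@
t=1: ,,@@@,
,,,@@,
@@,,,,
,,@,,,
@,@,@,
,,@@,,
t=2: ,,,,,,
,@,,@@
,@@@,,
@,@@,@
,,@,,,
,,,,,@
t=3: @,,,@@
@@,@@,
,,,,,,
@,,,@,
@@@@@@
,,,,,,
t=4: @@,@@,
@@,@@,
@@,@@,
@,@,@,
@@@@@,
,,@,,,
t=5: @,,,@,
,,,,,,
,,,,,,
,,,,,,
@,,,@,
,,,,,,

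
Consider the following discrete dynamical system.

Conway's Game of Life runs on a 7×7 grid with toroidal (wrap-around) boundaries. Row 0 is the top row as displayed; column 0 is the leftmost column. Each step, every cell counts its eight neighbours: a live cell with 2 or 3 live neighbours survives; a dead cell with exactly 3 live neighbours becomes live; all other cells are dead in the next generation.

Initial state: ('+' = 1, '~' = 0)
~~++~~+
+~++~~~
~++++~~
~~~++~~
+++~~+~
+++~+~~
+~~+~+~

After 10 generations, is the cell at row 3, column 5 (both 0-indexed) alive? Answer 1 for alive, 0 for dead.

1

step 0: ~~++~~+
+~++~~~
~++++~~
~~~++~~
+++~~+~
+++~+~~
+~~+~+~
step 1: +~~~~~+
+~~~~~~
~+~~~~~
+~~~~+~
+~~~~++
~~~~++~
+~~~~+~
step 2: ++~~~~~
++~~~~+
++~~~~+
++~~~+~
+~~~~~~
+~~~+~~
+~~~++~
step 3: ~~~~~+~
~~+~~~~
~~+~~+~
~~~~~~~
+~~~~~~
++~~++~
+~~~++~
step 4: ~~~~+++
~~~~~~~
~~~~~~~
~~~~~~~
++~~~~+
++~~++~
++~~~~~
step 5: +~~~~++
~~~~~+~
~~~~~~~
+~~~~~~
~+~~~++
~~+~~+~
~+~~~~~
step 6: +~~~~++
~~~~~+~
~~~~~~~
+~~~~~+
++~~~++
+++~~++
++~~~+~
step 7: ++~~++~
~~~~~+~
~~~~~~+
~+~~~+~
~~+~~~~
~~+~+~~
~~+~+~~
step 8: ~+~++++
+~~~++~
~~~~~++
~~~~~~~
~+++~~~
~++~~~~
~~+~+~~
step 9: +++~~~+
+~~+~~~
~~~~+++
~~+~~~~
~+~+~~~
~~~~~~~
+~~~+~~
step 10: ~~++~~+
~~+++~~
~~~++++
~~++++~
~~+~~~~
~~~~~~~
+~~~~~+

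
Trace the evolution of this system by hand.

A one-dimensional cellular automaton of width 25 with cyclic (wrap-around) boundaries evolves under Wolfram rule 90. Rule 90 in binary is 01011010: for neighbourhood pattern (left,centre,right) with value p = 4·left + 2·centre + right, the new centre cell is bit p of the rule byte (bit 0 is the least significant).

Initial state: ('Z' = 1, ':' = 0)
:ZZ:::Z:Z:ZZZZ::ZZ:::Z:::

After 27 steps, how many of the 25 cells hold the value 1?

16

[0] :ZZ:::Z:Z:ZZZZ::ZZ:::Z:::
[1] ZZZZ:Z::::Z::ZZZZZZ:Z:Z::
[2] Z::Z::Z::Z:ZZZ::::Z::::ZZ
[3] ZZZ:ZZ:ZZ::Z:ZZ::Z:Z::ZZ:
[4] Z:Z:ZZ:ZZZZ::ZZZZ:::ZZZZ:
[5] ::::ZZ:Z::ZZZZ::ZZ:ZZ::Z:
[6] :::ZZZ::ZZZ::ZZZZZ:ZZZZ:Z
[7] Z:ZZ:ZZZZ:ZZZZ:::Z:Z::Z::
[8] ::ZZ:Z::Z:Z::ZZ:Z:::ZZ:ZZ
[9] ZZZZ::ZZ:::ZZZZ::Z:ZZZ:ZZ
[10] :::ZZZZZZ:ZZ::ZZZ::Z:Z:Z:
[11] ::ZZ::::Z:ZZZZZ:ZZZ:::::Z
[12] ZZZZZ::Z::Z:::Z:Z:ZZ:::Z:
[13] Z:::ZZZ:ZZ:Z:Z::::ZZZ:Z::
[14] :Z:ZZ:Z:ZZ::::Z::ZZ:Z::ZZ
[15] :::ZZ:::ZZZ::Z:ZZZZ::ZZZZ
[16] Z:ZZZZ:ZZ:ZZZ::Z::ZZZZ::Z
[17] Z:Z::Z:ZZ:Z:ZZZ:ZZZ::ZZZZ
[18] Z::ZZ::ZZ:::Z:Z:Z:ZZZZ:::
[19] :ZZZZZZZZZ:Z::::::Z::ZZ:Z
[20] :Z:::::::Z::Z::::Z:ZZZZ::
[21] Z:Z:::::Z:ZZ:Z::Z::Z::ZZ:
[22] :::Z:::Z::ZZ::ZZ:ZZ:ZZZZ:
[23] ::Z:Z:Z:ZZZZZZZZ:ZZ:Z::ZZ
[24] ZZ::::::Z::::::Z:ZZ::ZZZZ
[25] :ZZ::::Z:Z::::Z::ZZZZZ:::
[26] ZZZZ::Z:::Z::Z:ZZZ:::ZZ::
[27] Z::ZZZ:Z:Z:ZZ::Z:ZZ:ZZZZZ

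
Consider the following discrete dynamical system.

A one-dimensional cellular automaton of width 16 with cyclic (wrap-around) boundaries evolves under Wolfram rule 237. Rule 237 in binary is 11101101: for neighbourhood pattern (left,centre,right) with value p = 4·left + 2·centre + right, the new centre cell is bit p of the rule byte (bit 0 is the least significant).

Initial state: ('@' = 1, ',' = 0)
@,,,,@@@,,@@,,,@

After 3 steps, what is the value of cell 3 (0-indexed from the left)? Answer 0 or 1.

[0] @,,,,@@@,,@@,,,@
[1] @,@@,@@@,,@@,@,@
[2] @@@@@@@@,,@@@@@@
[3] @@@@@@@@,,@@@@@@

1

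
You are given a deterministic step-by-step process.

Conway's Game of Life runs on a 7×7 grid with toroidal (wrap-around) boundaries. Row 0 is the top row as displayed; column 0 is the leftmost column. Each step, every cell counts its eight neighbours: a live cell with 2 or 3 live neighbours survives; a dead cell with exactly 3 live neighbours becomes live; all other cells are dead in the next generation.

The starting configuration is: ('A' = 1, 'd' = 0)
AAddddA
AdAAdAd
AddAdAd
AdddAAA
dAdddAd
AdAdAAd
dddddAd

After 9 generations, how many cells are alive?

gen 0: AAddddA
AdAAdAd
AddAdAd
AdddAAA
dAdddAd
AdAdAAd
dddddAd
gen 1: AAAdAAd
ddAAdAd
AdAAddd
AAddddd
dAdAddd
dAddAAd
ddddAAd
gen 2: dAAdddd
AddddAd
AddAAdA
AddAddd
dAddAdd
ddAAdAd
AdAdddd
gen 3: AdAdddA
AdAAAAd
AAdAAAd
AAAAdAA
dAddAdd
ddAAAdd
ddddddd
gen 4: AdAdAAA
ddddddd
ddddddd
ddddddd
ddddddA
ddAAAdd
dAAdddd
gen 5: AdAAdAA
dddddAA
ddddddd
ddddddd
dddAddd
dAAAddd
AdddddA
gen 6: dAddAdd
AdddAAd
ddddddd
ddddddd
dddAddd
AAAAddd
ddddAAd
gen 7: dddAddA
ddddAAd
ddddddd
ddddddd
dAdAddd
dAAAddd
AdddAAd
gen 8: dddAddA
ddddAAd
ddddddd
ddddddd
dAdAddd
AAdAddd
AAddAAA
gen 9: dddAddd
ddddAAd
ddddddd
ddddddd
AAddddd
dddAdAd
dAdAAAd

11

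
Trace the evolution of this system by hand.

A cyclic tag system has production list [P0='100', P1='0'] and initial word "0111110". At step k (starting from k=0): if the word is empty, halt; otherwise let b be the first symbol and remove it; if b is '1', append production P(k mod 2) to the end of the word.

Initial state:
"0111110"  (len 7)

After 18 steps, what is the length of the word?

gen 0: "0111110"  (len 7)
gen 1: "111110"  (len 6)
gen 2: "111100"  (len 6)
gen 3: "11100100"  (len 8)
gen 4: "11001000"  (len 8)
gen 5: "1001000100"  (len 10)
gen 6: "0010001000"  (len 10)
gen 7: "010001000"  (len 9)
gen 8: "10001000"  (len 8)
gen 9: "0001000100"  (len 10)
gen 10: "001000100"  (len 9)
gen 11: "01000100"  (len 8)
gen 12: "1000100"  (len 7)
gen 13: "000100100"  (len 9)
gen 14: "00100100"  (len 8)
gen 15: "0100100"  (len 7)
gen 16: "100100"  (len 6)
gen 17: "00100100"  (len 8)
gen 18: "0100100"  (len 7)

7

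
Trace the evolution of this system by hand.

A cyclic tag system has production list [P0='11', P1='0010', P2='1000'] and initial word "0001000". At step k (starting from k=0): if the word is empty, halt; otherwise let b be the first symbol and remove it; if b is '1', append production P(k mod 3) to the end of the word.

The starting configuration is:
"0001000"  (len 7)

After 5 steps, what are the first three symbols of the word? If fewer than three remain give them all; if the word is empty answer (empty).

t=0: "0001000"  (len 7)
t=1: "001000"  (len 6)
t=2: "01000"  (len 5)
t=3: "1000"  (len 4)
t=4: "00011"  (len 5)
t=5: "0011"  (len 4)

001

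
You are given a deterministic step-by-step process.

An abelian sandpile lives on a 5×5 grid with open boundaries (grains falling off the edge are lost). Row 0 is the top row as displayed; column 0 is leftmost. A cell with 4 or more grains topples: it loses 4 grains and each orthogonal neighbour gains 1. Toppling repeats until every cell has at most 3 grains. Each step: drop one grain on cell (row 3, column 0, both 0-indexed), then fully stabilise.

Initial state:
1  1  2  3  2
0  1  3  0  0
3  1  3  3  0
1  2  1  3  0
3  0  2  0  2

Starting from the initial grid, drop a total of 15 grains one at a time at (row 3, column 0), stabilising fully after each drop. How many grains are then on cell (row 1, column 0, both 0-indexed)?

1

0) 1  1  2  3  2
0  1  3  0  0
3  1  3  3  0
1  2  1  3  0
3  0  2  0  2
1) 1  1  2  3  2
0  1  3  0  0
3  1  3  3  0
2  2  1  3  0
3  0  2  0  2
2) 1  1  2  3  2
0  1  3  0  0
3  1  3  3  0
3  2  1  3  0
3  0  2  0  2
3) 1  1  2  3  2
1  1  3  0  0
0  2  3  3  0
2  3  1  3  0
0  1  2  0  2
4) 1  1  2  3  2
1  1  3  0  0
0  2  3  3  0
3  3  1  3  0
0  1  2  0  2
5) 1  1  2  3  2
1  1  3  0  0
1  3  3  3  0
1  0  2  3  0
1  2  2  0  2
6) 1  1  2  3  2
1  1  3  0  0
1  3  3  3  0
2  0  2  3  0
1  2  2  0  2
7) 1  1  2  3  2
1  1  3  0  0
1  3  3  3  0
3  0  2  3  0
1  2  2  0  2
8) 1  1  2  3  2
1  1  3  0  0
2  3  3  3  0
0  1  2  3  0
2  2  2  0  2
9) 1  1  2  3  2
1  1  3  0  0
2  3  3  3  0
1  1  2  3  0
2  2  2  0  2
10) 1  1  2  3  2
1  1  3  0  0
2  3  3  3  0
2  1  2  3  0
2  2  2  0  2
11) 1  1  2  3  2
1  1  3  0  0
2  3  3  3  0
3  1  2  3  0
2  2  2  0  2
12) 1  1  2  3  2
1  1  3  0  0
3  3  3  3  0
0  2  2  3  0
3  2  2  0  2
13) 1  1  2  3  2
1  1  3  0  0
3  3  3  3  0
1  2  2  3  0
3  2  2  0  2
14) 1  1  2  3  2
1  1  3  0  0
3  3  3  3  0
2  2  2  3  0
3  2  2  0  2
15) 1  1  2  3  2
1  1  3  0  0
3  3  3  3  0
3  2  2  3  0
3  2  2  0  2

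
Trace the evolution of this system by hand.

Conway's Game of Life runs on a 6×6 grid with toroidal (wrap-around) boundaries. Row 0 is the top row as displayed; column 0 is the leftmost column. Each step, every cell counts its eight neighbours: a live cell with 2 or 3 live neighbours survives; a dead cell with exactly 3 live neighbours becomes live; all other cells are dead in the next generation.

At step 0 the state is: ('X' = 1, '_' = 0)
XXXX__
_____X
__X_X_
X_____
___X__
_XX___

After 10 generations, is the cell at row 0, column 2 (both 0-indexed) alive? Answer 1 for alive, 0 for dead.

k=0  XXXX__
_____X
__X_X_
X_____
___X__
_XX___
k=1  X__X__
X___XX
_____X
___X__
_XX___
X_____
k=2  XX__X_
X___X_
X____X
__X___
_XX___
X_X___
k=3  X__X__
____X_
XX___X
X_X___
__XX__
X_XX_X
k=4  XXXX__
_X__X_
XX___X
X_XX_X
X___XX
X____X
k=5  __XXX_
___XX_
___X__
__XX__
___X__
__XX__
k=6  ______
______
______
__XXX_
____X_
______
k=7  ______
______
___X__
___XX_
____X_
______
k=8  ______
______
___XX_
___XX_
___XX_
______
k=9  ______
______
___XX_
__X__X
___XX_
______
k=10  ______
______
___XX_
__X__X
___XX_
______

0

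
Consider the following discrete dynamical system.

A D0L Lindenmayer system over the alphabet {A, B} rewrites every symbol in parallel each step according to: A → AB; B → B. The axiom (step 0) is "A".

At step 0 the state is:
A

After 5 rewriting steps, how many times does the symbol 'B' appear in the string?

[0] A
[1] AB
[2] ABB
[3] ABBB
[4] ABBBB
[5] ABBBBB

5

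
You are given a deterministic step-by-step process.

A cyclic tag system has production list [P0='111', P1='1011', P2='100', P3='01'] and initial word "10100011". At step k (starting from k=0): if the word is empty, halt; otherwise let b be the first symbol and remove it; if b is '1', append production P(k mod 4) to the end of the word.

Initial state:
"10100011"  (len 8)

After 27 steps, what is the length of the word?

32

step 0: "10100011"  (len 8)
step 1: "0100011111"  (len 10)
step 2: "100011111"  (len 9)
step 3: "00011111100"  (len 11)
step 4: "0011111100"  (len 10)
step 5: "011111100"  (len 9)
step 6: "11111100"  (len 8)
step 7: "1111100100"  (len 10)
step 8: "11110010001"  (len 11)
step 9: "1110010001111"  (len 13)
step 10: "1100100011111011"  (len 16)
step 11: "100100011111011100"  (len 18)
step 12: "0010001111101110001"  (len 19)
step 13: "010001111101110001"  (len 18)
step 14: "10001111101110001"  (len 17)
step 15: "0001111101110001100"  (len 19)
step 16: "001111101110001100"  (len 18)
step 17: "01111101110001100"  (len 17)
step 18: "1111101110001100"  (len 16)
step 19: "111101110001100100"  (len 18)
step 20: "1110111000110010001"  (len 19)
step 21: "110111000110010001111"  (len 21)
step 22: "101110001100100011111011"  (len 24)
step 23: "01110001100100011111011100"  (len 26)
step 24: "1110001100100011111011100"  (len 25)
step 25: "110001100100011111011100111"  (len 27)
step 26: "100011001000111110111001111011"  (len 30)
step 27: "00011001000111110111001111011100"  (len 32)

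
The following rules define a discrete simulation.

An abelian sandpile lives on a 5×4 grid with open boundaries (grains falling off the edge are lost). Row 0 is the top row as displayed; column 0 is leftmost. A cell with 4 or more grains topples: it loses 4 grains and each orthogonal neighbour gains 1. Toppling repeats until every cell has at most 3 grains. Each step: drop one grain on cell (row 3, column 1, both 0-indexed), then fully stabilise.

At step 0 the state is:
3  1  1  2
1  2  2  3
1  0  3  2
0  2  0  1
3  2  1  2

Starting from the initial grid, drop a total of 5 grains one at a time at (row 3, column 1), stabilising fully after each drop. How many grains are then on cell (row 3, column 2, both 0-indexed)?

t=0: 3  1  1  2
1  2  2  3
1  0  3  2
0  2  0  1
3  2  1  2
t=1: 3  1  1  2
1  2  2  3
1  0  3  2
0  3  0  1
3  2  1  2
t=2: 3  1  1  2
1  2  2  3
1  1  3  2
1  0  1  1
3  3  1  2
t=3: 3  1  1  2
1  2  2  3
1  1  3  2
1  1  1  1
3  3  1  2
t=4: 3  1  1  2
1  2  2  3
1  1  3  2
1  2  1  1
3  3  1  2
t=5: 3  1  1  2
1  2  2  3
1  1  3  2
1  3  1  1
3  3  1  2

1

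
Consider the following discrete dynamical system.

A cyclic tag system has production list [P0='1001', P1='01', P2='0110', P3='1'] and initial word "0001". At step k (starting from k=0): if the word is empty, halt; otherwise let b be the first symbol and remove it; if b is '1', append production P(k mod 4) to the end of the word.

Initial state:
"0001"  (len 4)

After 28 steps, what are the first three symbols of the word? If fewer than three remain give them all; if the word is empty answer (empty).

t=0: "0001"  (len 4)
t=1: "001"  (len 3)
t=2: "01"  (len 2)
t=3: "1"  (len 1)
t=4: "1"  (len 1)
t=5: "1001"  (len 4)
t=6: "00101"  (len 5)
t=7: "0101"  (len 4)
t=8: "101"  (len 3)
t=9: "011001"  (len 6)
t=10: "11001"  (len 5)
t=11: "10010110"  (len 8)
t=12: "00101101"  (len 8)
t=13: "0101101"  (len 7)
t=14: "101101"  (len 6)
t=15: "011010110"  (len 9)
t=16: "11010110"  (len 8)
t=17: "10101101001"  (len 11)
t=18: "010110100101"  (len 12)
t=19: "10110100101"  (len 11)
t=20: "01101001011"  (len 11)
t=21: "1101001011"  (len 10)
t=22: "10100101101"  (len 11)
t=23: "01001011010110"  (len 14)
t=24: "1001011010110"  (len 13)
t=25: "0010110101101001"  (len 16)
t=26: "010110101101001"  (len 15)
t=27: "10110101101001"  (len 14)
t=28: "01101011010011"  (len 14)

011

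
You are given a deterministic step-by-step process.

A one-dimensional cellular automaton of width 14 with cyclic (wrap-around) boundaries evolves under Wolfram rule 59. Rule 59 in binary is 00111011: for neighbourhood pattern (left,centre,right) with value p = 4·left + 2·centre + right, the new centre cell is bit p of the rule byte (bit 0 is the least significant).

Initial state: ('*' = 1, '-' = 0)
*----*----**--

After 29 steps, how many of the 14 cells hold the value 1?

gen 0: *----*----**--
gen 1: -****-*****-**
gen 2: **---**----**-
gen 3: *-****-*****-*
gen 4: -**---**----**
gen 5: **-****-*****-
gen 6: *-**---**----*
gen 7: -**-****-*****
gen 8: **-**---**----
gen 9: *-**-****-****
gen 10: -**-**---**---
gen 11: **-**-****-***
gen 12: --**-**---**--
gen 13: ***-**-****-**
gen 14: ---**-**---**-
gen 15: ****-**-****-*
gen 16: ----**-**---**
gen 17: *****-**-****-
gen 18: *----**-**---*
gen 19: -*****-**-****
gen 20: **----**-**---
gen 21: *-*****-**-***
gen 22: -**----**-**--
gen 23: **-*****-**-**
gen 24: --**----**-**-
gen 25: ***-*****-**-*
gen 26: ---**----**-**
gen 27: ****-*****-**-
gen 28: *---**----**-*
gen 29: -****-*****-**

11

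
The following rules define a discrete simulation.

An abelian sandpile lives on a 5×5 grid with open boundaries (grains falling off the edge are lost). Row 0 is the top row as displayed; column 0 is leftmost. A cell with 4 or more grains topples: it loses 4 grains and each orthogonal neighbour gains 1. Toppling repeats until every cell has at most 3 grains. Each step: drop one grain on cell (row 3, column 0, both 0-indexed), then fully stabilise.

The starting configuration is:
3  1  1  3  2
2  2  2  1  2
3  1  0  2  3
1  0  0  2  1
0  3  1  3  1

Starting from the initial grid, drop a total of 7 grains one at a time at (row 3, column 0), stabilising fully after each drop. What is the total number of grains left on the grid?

0) 3  1  1  3  2
2  2  2  1  2
3  1  0  2  3
1  0  0  2  1
0  3  1  3  1
1) 3  1  1  3  2
2  2  2  1  2
3  1  0  2  3
2  0  0  2  1
0  3  1  3  1
2) 3  1  1  3  2
2  2  2  1  2
3  1  0  2  3
3  0  0  2  1
0  3  1  3  1
3) 3  1  1  3  2
3  2  2  1  2
0  2  0  2  3
1  1  0  2  1
1  3  1  3  1
4) 3  1  1  3  2
3  2  2  1  2
0  2  0  2  3
2  1  0  2  1
1  3  1  3  1
5) 3  1  1  3  2
3  2  2  1  2
0  2  0  2  3
3  1  0  2  1
1  3  1  3  1
6) 3  1  1  3  2
3  2  2  1  2
1  2  0  2  3
0  2  0  2  1
2  3  1  3  1
7) 3  1  1  3  2
3  2  2  1  2
1  2  0  2  3
1  2  0  2  1
2  3  1  3  1

44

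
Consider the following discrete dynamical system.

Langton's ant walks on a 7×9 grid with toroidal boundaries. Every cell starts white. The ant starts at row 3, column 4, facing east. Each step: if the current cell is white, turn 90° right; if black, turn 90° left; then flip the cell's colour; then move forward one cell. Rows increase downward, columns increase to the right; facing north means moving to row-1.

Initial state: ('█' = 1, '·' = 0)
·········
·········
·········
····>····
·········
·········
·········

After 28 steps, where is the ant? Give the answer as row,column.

1,2

k=0  ·········
·········
·········
····>····
·········
·········
·········
k=1  ·········
·········
·········
····█····
····v····
·········
·········
k=2  ·········
·········
·········
····█····
···<█····
·········
·········
k=3  ·········
·········
·········
···^█····
···██····
·········
·········
k=4  ·········
·········
·········
···█>····
···██····
·········
·········
k=5  ·········
·········
····^····
···█·····
···██····
·········
·········
k=6  ·········
·········
····█>···
···█·····
···██····
·········
·········
k=7  ·········
·········
····██···
···█·v···
···██····
·········
·········
k=8  ·········
·········
····██···
···█<█···
···██····
·········
·········
k=9  ·········
·········
····^█···
···███···
···██····
·········
·········
k=10  ·········
·········
···<·█···
···███···
···██····
·········
·········
k=11  ·········
···^·····
···█·█···
···███···
···██····
·········
·········
k=12  ·········
···█>····
···█·█···
···███···
···██····
·········
·········
k=13  ·········
···██····
···█v█···
···███···
···██····
·········
·········
k=14  ·········
···██····
···<██···
···███···
···██····
·········
·········
k=15  ·········
···██····
····██···
···v██···
···██····
·········
·········
k=16  ·········
···██····
····██···
····>█···
···██····
·········
·········
k=17  ·········
···██····
····^█···
·····█···
···██····
·········
·········
k=18  ·········
···██····
···<·█···
·····█···
···██····
·········
·········
k=19  ·········
···^█····
···█·█···
·····█···
···██····
·········
·········
k=20  ·········
··<·█····
···█·█···
·····█···
···██····
·········
·········
k=21  ··^······
··█·█····
···█·█···
·····█···
···██····
·········
·········
k=22  ··█>·····
··█·█····
···█·█···
·····█···
···██····
·········
·········
k=23  ··██·····
··█v█····
···█·█···
·····█···
···██····
·········
·········
k=24  ··██·····
··<██····
···█·█···
·····█···
···██····
·········
·········
k=25  ··██·····
···██····
··v█·█···
·····█···
···██····
·········
·········
k=26  ··██·····
···██····
·<██·█···
·····█···
···██····
·········
·········
k=27  ··██·····
·^·██····
·███·█···
·····█···
···██····
·········
·········
k=28  ··██·····
·█>██····
·███·█···
·····█···
···██····
·········
·········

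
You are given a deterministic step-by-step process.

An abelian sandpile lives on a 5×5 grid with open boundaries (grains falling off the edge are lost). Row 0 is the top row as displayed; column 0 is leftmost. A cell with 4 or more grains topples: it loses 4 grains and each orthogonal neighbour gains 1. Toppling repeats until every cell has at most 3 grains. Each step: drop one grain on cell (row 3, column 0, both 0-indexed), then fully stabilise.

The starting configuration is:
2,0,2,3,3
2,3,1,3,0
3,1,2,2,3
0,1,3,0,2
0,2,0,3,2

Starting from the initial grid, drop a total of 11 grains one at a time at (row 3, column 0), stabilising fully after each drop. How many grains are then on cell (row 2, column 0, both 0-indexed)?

2

t=0: 2,0,2,3,3
2,3,1,3,0
3,1,2,2,3
0,1,3,0,2
0,2,0,3,2
t=1: 2,0,2,3,3
2,3,1,3,0
3,1,2,2,3
1,1,3,0,2
0,2,0,3,2
t=2: 2,0,2,3,3
2,3,1,3,0
3,1,2,2,3
2,1,3,0,2
0,2,0,3,2
t=3: 2,0,2,3,3
2,3,1,3,0
3,1,2,2,3
3,1,3,0,2
0,2,0,3,2
t=4: 2,0,2,3,3
3,3,1,3,0
0,2,2,2,3
1,2,3,0,2
1,2,0,3,2
t=5: 2,0,2,3,3
3,3,1,3,0
0,2,2,2,3
2,2,3,0,2
1,2,0,3,2
t=6: 2,0,2,3,3
3,3,1,3,0
0,2,2,2,3
3,2,3,0,2
1,2,0,3,2
t=7: 2,0,2,3,3
3,3,1,3,0
1,2,2,2,3
0,3,3,0,2
2,2,0,3,2
t=8: 2,0,2,3,3
3,3,1,3,0
1,2,2,2,3
1,3,3,0,2
2,2,0,3,2
t=9: 2,0,2,3,3
3,3,1,3,0
1,2,2,2,3
2,3,3,0,2
2,2,0,3,2
t=10: 2,0,2,3,3
3,3,1,3,0
1,2,2,2,3
3,3,3,0,2
2,2,0,3,2
t=11: 2,0,2,3,3
3,3,1,3,0
2,3,3,2,3
1,1,0,1,2
3,3,1,3,2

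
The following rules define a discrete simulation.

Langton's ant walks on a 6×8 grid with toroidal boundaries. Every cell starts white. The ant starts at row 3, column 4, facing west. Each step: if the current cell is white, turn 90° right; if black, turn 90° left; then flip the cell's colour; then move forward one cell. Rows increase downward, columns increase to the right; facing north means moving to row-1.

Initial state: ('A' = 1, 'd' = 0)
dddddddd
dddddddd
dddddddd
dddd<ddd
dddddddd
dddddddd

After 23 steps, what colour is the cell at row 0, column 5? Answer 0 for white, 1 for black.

step 0: dddddddd
dddddddd
dddddddd
dddd<ddd
dddddddd
dddddddd
step 1: dddddddd
dddddddd
dddd^ddd
ddddAddd
dddddddd
dddddddd
step 2: dddddddd
dddddddd
ddddA>dd
ddddAddd
dddddddd
dddddddd
step 3: dddddddd
dddddddd
ddddAAdd
ddddAvdd
dddddddd
dddddddd
step 4: dddddddd
dddddddd
ddddAAdd
dddd<Add
dddddddd
dddddddd
step 5: dddddddd
dddddddd
ddddAAdd
dddddAdd
ddddvddd
dddddddd
step 6: dddddddd
dddddddd
ddddAAdd
dddddAdd
ddd<Addd
dddddddd
step 7: dddddddd
dddddddd
ddddAAdd
ddd^dAdd
dddAAddd
dddddddd
step 8: dddddddd
dddddddd
ddddAAdd
dddA>Add
dddAAddd
dddddddd
step 9: dddddddd
dddddddd
ddddAAdd
dddAAAdd
dddAvddd
dddddddd
step 10: dddddddd
dddddddd
ddddAAdd
dddAAAdd
dddAd>dd
dddddddd
step 11: dddddddd
dddddddd
ddddAAdd
dddAAAdd
dddAdAdd
dddddvdd
step 12: dddddddd
dddddddd
ddddAAdd
dddAAAdd
dddAdAdd
dddd<Add
step 13: dddddddd
dddddddd
ddddAAdd
dddAAAdd
dddA^Add
ddddAAdd
step 14: dddddddd
dddddddd
ddddAAdd
dddAAAdd
dddAA>dd
ddddAAdd
step 15: dddddddd
dddddddd
ddddAAdd
dddAA^dd
dddAAddd
ddddAAdd
step 16: dddddddd
dddddddd
ddddAAdd
dddA<ddd
dddAAddd
ddddAAdd
step 17: dddddddd
dddddddd
ddddAAdd
dddAdddd
dddAvddd
ddddAAdd
step 18: dddddddd
dddddddd
ddddAAdd
dddAdddd
dddAd>dd
ddddAAdd
step 19: dddddddd
dddddddd
ddddAAdd
dddAdddd
dddAdAdd
ddddAvdd
step 20: dddddddd
dddddddd
ddddAAdd
dddAdddd
dddAdAdd
ddddAd>d
step 21: ddddddvd
dddddddd
ddddAAdd
dddAdddd
dddAdAdd
ddddAdAd
step 22: ddddd<Ad
dddddddd
ddddAAdd
dddAdddd
dddAdAdd
ddddAdAd
step 23: dddddAAd
dddddddd
ddddAAdd
dddAdddd
dddAdAdd
ddddA^Ad

1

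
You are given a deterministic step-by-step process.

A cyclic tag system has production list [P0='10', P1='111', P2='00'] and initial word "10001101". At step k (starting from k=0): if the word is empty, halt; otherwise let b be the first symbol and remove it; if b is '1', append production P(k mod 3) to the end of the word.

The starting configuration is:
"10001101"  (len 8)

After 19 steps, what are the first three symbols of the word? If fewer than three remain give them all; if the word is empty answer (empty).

011

t=0: "10001101"  (len 8)
t=1: "000110110"  (len 9)
t=2: "00110110"  (len 8)
t=3: "0110110"  (len 7)
t=4: "110110"  (len 6)
t=5: "10110111"  (len 8)
t=6: "011011100"  (len 9)
t=7: "11011100"  (len 8)
t=8: "1011100111"  (len 10)
t=9: "01110011100"  (len 11)
t=10: "1110011100"  (len 10)
t=11: "110011100111"  (len 12)
t=12: "1001110011100"  (len 13)
t=13: "00111001110010"  (len 14)
t=14: "0111001110010"  (len 13)
t=15: "111001110010"  (len 12)
t=16: "1100111001010"  (len 13)
t=17: "100111001010111"  (len 15)
t=18: "0011100101011100"  (len 16)
t=19: "011100101011100"  (len 15)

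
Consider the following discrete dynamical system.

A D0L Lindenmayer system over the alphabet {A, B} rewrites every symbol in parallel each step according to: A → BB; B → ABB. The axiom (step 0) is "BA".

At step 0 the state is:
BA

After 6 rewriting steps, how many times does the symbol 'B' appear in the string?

k=0  BA
k=1  ABBBB
k=2  BBABBABBABBABB
k=3  ABBABBBBABBABBBBABBABBBBABBABBBBABBABB
k=4  BBABBABBBBABBABBABBABBBBABBABBBBABBABBABBABBBBABBABBBBABBABBABBABBBBABBABBBBABBABBABBABBBBABBABBBBABBABB
k=5  ABBABBBBABBABBBBABBABBABBABBBBABBABBBBABBABBBBABBABBBBABBA…ABBABBBBABBABBABBABBBBABBABBBBABBABBABBABBBBABBABBBBABBABB  (len 284)
k=6  BBABBABBBBABBABBABBABBBBABBABBBBABBABBABBABBBBABBABBBBABBA…ABBABBBBABBABBABBABBBBABBABBBBABBABBABBABBBBABBABBBBABBABB  (len 776)

568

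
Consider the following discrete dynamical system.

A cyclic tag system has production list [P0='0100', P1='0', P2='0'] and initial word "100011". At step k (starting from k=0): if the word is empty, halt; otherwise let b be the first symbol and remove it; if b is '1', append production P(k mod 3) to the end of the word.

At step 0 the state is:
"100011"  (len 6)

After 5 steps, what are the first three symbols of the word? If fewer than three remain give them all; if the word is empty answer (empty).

101

0) "100011"  (len 6)
1) "000110100"  (len 9)
2) "00110100"  (len 8)
3) "0110100"  (len 7)
4) "110100"  (len 6)
5) "101000"  (len 6)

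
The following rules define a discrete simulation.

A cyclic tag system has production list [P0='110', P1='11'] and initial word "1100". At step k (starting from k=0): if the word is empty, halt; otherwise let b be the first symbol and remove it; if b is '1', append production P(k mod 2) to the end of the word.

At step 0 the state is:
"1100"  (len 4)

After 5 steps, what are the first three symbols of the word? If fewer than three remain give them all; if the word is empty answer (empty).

101

k=0  "1100"  (len 4)
k=1  "100110"  (len 6)
k=2  "0011011"  (len 7)
k=3  "011011"  (len 6)
k=4  "11011"  (len 5)
k=5  "1011110"  (len 7)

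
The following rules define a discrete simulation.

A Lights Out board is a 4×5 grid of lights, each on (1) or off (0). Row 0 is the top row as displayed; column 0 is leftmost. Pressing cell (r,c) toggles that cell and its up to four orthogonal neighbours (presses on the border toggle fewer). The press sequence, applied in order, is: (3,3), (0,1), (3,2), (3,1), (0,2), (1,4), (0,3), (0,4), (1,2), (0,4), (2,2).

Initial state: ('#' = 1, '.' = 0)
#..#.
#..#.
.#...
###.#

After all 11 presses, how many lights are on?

0) #..#.
#..#.
.#...
###.#
1) #..#.
#..#.
.#.#.
##.#.
2) .###.
##.#.
.#.#.
##.#.
3) .###.
##.#.
.###.
#.#..
4) .###.
##.#.
..##.
.#...
5) .....
####.
..##.
.#...
6) ....#
###.#
..###
.#...
7) ..##.
#####
..###
.#...
8) ..#.#
####.
..###
.#...
9) ....#
#....
...##
.#...
10) ...#.
#...#
...##
.#...
11) ...#.
#.#.#
.##.#
.##..

9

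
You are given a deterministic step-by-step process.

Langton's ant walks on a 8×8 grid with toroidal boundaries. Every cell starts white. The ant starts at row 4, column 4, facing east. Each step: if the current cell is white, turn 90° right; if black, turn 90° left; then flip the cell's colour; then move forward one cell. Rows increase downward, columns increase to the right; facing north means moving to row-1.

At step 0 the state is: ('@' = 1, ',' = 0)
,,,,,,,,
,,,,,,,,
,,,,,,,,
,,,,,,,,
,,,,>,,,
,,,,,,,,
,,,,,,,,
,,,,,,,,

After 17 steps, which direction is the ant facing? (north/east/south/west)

north

k=0  ,,,,,,,,
,,,,,,,,
,,,,,,,,
,,,,,,,,
,,,,>,,,
,,,,,,,,
,,,,,,,,
,,,,,,,,
k=1  ,,,,,,,,
,,,,,,,,
,,,,,,,,
,,,,,,,,
,,,,@,,,
,,,,v,,,
,,,,,,,,
,,,,,,,,
k=2  ,,,,,,,,
,,,,,,,,
,,,,,,,,
,,,,,,,,
,,,,@,,,
,,,<@,,,
,,,,,,,,
,,,,,,,,
k=3  ,,,,,,,,
,,,,,,,,
,,,,,,,,
,,,,,,,,
,,,^@,,,
,,,@@,,,
,,,,,,,,
,,,,,,,,
k=4  ,,,,,,,,
,,,,,,,,
,,,,,,,,
,,,,,,,,
,,,@>,,,
,,,@@,,,
,,,,,,,,
,,,,,,,,
k=5  ,,,,,,,,
,,,,,,,,
,,,,,,,,
,,,,^,,,
,,,@,,,,
,,,@@,,,
,,,,,,,,
,,,,,,,,
k=6  ,,,,,,,,
,,,,,,,,
,,,,,,,,
,,,,@>,,
,,,@,,,,
,,,@@,,,
,,,,,,,,
,,,,,,,,
k=7  ,,,,,,,,
,,,,,,,,
,,,,,,,,
,,,,@@,,
,,,@,v,,
,,,@@,,,
,,,,,,,,
,,,,,,,,
k=8  ,,,,,,,,
,,,,,,,,
,,,,,,,,
,,,,@@,,
,,,@<@,,
,,,@@,,,
,,,,,,,,
,,,,,,,,
k=9  ,,,,,,,,
,,,,,,,,
,,,,,,,,
,,,,^@,,
,,,@@@,,
,,,@@,,,
,,,,,,,,
,,,,,,,,
k=10  ,,,,,,,,
,,,,,,,,
,,,,,,,,
,,,<,@,,
,,,@@@,,
,,,@@,,,
,,,,,,,,
,,,,,,,,
k=11  ,,,,,,,,
,,,,,,,,
,,,^,,,,
,,,@,@,,
,,,@@@,,
,,,@@,,,
,,,,,,,,
,,,,,,,,
k=12  ,,,,,,,,
,,,,,,,,
,,,@>,,,
,,,@,@,,
,,,@@@,,
,,,@@,,,
,,,,,,,,
,,,,,,,,
k=13  ,,,,,,,,
,,,,,,,,
,,,@@,,,
,,,@v@,,
,,,@@@,,
,,,@@,,,
,,,,,,,,
,,,,,,,,
k=14  ,,,,,,,,
,,,,,,,,
,,,@@,,,
,,,<@@,,
,,,@@@,,
,,,@@,,,
,,,,,,,,
,,,,,,,,
k=15  ,,,,,,,,
,,,,,,,,
,,,@@,,,
,,,,@@,,
,,,v@@,,
,,,@@,,,
,,,,,,,,
,,,,,,,,
k=16  ,,,,,,,,
,,,,,,,,
,,,@@,,,
,,,,@@,,
,,,,>@,,
,,,@@,,,
,,,,,,,,
,,,,,,,,
k=17  ,,,,,,,,
,,,,,,,,
,,,@@,,,
,,,,^@,,
,,,,,@,,
,,,@@,,,
,,,,,,,,
,,,,,,,,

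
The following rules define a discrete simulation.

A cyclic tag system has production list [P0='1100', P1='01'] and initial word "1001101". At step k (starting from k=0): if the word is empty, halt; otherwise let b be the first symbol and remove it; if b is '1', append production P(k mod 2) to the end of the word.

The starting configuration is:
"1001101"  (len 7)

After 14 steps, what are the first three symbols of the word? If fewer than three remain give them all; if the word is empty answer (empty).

gen 0: "1001101"  (len 7)
gen 1: "0011011100"  (len 10)
gen 2: "011011100"  (len 9)
gen 3: "11011100"  (len 8)
gen 4: "101110001"  (len 9)
gen 5: "011100011100"  (len 12)
gen 6: "11100011100"  (len 11)
gen 7: "11000111001100"  (len 14)
gen 8: "100011100110001"  (len 15)
gen 9: "000111001100011100"  (len 18)
gen 10: "00111001100011100"  (len 17)
gen 11: "0111001100011100"  (len 16)
gen 12: "111001100011100"  (len 15)
gen 13: "110011000111001100"  (len 18)
gen 14: "1001100011100110001"  (len 19)

100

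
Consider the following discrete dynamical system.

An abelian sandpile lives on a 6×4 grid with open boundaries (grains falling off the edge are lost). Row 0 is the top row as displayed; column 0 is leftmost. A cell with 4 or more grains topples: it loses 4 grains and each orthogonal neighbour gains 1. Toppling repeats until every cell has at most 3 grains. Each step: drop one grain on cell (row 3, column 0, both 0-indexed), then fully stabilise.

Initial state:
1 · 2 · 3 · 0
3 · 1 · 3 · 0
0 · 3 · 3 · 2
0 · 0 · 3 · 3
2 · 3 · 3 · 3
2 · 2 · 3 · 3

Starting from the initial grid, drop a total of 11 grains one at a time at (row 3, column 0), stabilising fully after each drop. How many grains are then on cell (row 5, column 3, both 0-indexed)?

t=0: 1 · 2 · 3 · 0
3 · 1 · 3 · 0
0 · 3 · 3 · 2
0 · 0 · 3 · 3
2 · 3 · 3 · 3
2 · 2 · 3 · 3
t=1: 1 · 2 · 3 · 0
3 · 1 · 3 · 0
0 · 3 · 3 · 2
1 · 0 · 3 · 3
2 · 3 · 3 · 3
2 · 2 · 3 · 3
t=2: 1 · 2 · 3 · 0
3 · 1 · 3 · 0
0 · 3 · 3 · 2
2 · 0 · 3 · 3
2 · 3 · 3 · 3
2 · 2 · 3 · 3
t=3: 1 · 2 · 3 · 0
3 · 1 · 3 · 0
0 · 3 · 3 · 2
3 · 0 · 3 · 3
2 · 3 · 3 · 3
2 · 2 · 3 · 3
t=4: 1 · 2 · 3 · 0
3 · 1 · 3 · 0
1 · 3 · 3 · 2
0 · 1 · 3 · 3
3 · 3 · 3 · 3
2 · 2 · 3 · 3
t=5: 1 · 2 · 3 · 0
3 · 1 · 3 · 0
1 · 3 · 3 · 2
1 · 1 · 3 · 3
3 · 3 · 3 · 3
2 · 2 · 3 · 3
t=6: 1 · 2 · 3 · 0
3 · 1 · 3 · 0
1 · 3 · 3 · 2
2 · 1 · 3 · 3
3 · 3 · 3 · 3
2 · 2 · 3 · 3
t=7: 1 · 2 · 3 · 0
3 · 1 · 3 · 0
1 · 3 · 3 · 2
3 · 1 · 3 · 3
3 · 3 · 3 · 3
2 · 2 · 3 · 3
t=8: 1 · 3 · 0 · 1
3 · 3 · 1 · 2
3 · 1 · 3 · 0
2 · 1 · 3 · 2
2 · 3 · 3 · 2
0 · 1 · 2 · 1
t=9: 1 · 3 · 0 · 1
3 · 3 · 1 · 2
3 · 1 · 3 · 0
3 · 1 · 3 · 2
2 · 3 · 3 · 2
0 · 1 · 2 · 1
t=10: 3 · 0 · 1 · 1
1 · 1 · 2 · 2
1 · 3 · 3 · 0
1 · 2 · 3 · 2
3 · 3 · 3 · 2
0 · 1 · 2 · 1
t=11: 3 · 0 · 1 · 1
1 · 1 · 2 · 2
1 · 3 · 3 · 0
2 · 2 · 3 · 2
3 · 3 · 3 · 2
0 · 1 · 2 · 1

1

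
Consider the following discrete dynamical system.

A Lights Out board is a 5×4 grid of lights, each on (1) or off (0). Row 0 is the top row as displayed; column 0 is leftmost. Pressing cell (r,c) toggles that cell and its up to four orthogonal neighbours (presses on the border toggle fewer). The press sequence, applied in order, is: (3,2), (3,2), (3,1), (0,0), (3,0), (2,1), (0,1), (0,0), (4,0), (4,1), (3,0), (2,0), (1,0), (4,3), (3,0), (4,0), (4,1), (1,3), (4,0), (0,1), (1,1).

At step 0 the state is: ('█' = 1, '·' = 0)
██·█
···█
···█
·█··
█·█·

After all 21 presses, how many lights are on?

7

k=0  ██·█
···█
···█
·█··
█·█·
k=1  ██·█
···█
··██
··██
█···
k=2  ██·█
···█
···█
·█··
█·█·
k=3  ██·█
···█
·█·█
█·█·
███·
k=4  ···█
█··█
·█·█
█·█·
███·
k=5  ···█
█··█
██·█
·██·
·██·
k=6  ···█
██·█
··██
··█·
·██·
k=7  ████
█··█
··██
··█·
·██·
k=8  ··██
···█
··██
··█·
·██·
k=9  ··██
···█
··██
█·█·
█·█·
k=10  ··██
···█
··██
███·
·█··
k=11  ··██
···█
█·██
··█·
██··
k=12  ··██
█··█
·███
█·█·
██··
k=13  █·██
·█·█
████
█·█·
██··
k=14  █·██
·█·█
████
█·██
████
k=15  █·██
·█·█
·███
·███
·███
k=16  █·██
·█·█
·███
████
█·██
k=17  █·██
·█·█
·███
█·██
·█·█
k=18  █·█·
·██·
·██·
█·██
·█·█
k=19  █·█·
·██·
·██·
··██
█··█
k=20  ·█··
··█·
·██·
··██
█··█
k=21  ····
██··
··█·
··██
█··█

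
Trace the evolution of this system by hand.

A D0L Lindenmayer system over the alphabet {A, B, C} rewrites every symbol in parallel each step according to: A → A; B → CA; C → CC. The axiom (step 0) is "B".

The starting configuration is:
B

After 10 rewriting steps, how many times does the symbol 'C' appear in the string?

512

step 0: B
step 1: CA
step 2: CCA
step 3: CCCCA
step 4: CCCCCCCCA
step 5: CCCCCCCCCCCCCCCCA
step 6: CCCCCCCCCCCCCCCCCCCCCCCCCCCCCCCCA
step 7: CCCCCCCCCCCCCCCCCCCCCCCCCCCCCCCCCCCCCCCCCCCCCCCCCCCCCCCCCCCCCCCCA
step 8: CCCCCCCCCCCCCCCCCCCCCCCCCCCCCCCCCCCCCCCCCCCCCCCCCCCCCCCCCC…CCCCCCCCCCCCCCCCCCCCCCCCCCCCCCCCCCCCCCCCCCCCCCCCCCCCCCCCCA  (len 129)
step 9: CCCCCCCCCCCCCCCCCCCCCCCCCCCCCCCCCCCCCCCCCCCCCCCCCCCCCCCCCC…CCCCCCCCCCCCCCCCCCCCCCCCCCCCCCCCCCCCCCCCCCCCCCCCCCCCCCCCCA  (len 257)
step 10: CCCCCCCCCCCCCCCCCCCCCCCCCCCCCCCCCCCCCCCCCCCCCCCCCCCCCCCCCC…CCCCCCCCCCCCCCCCCCCCCCCCCCCCCCCCCCCCCCCCCCCCCCCCCCCCCCCCCA  (len 513)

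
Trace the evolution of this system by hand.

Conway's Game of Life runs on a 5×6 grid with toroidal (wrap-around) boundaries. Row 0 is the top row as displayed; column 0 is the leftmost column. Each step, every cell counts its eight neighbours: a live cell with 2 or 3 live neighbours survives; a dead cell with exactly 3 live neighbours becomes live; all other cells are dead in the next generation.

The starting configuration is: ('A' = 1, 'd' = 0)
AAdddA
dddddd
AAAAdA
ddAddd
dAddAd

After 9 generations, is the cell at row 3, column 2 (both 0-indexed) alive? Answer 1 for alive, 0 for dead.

step 0: AAdddA
dddddd
AAAAdA
ddAddd
dAddAd
step 1: AAdddA
ddddAd
AAAAdd
ddddAA
dAAddA
step 2: dAAdAA
dddAAd
AAAAdd
ddddAA
dAAddd
step 3: AAddAA
dddddd
AAAddd
ddddAA
dAAddd
step 4: AAAddA
ddAddd
AAdddA
dddAdA
dAAAdd
step 5: Addddd
ddAddd
AAAdAA
dddAdA
dddAdA
step 6: dddddd
ddAAdd
AAAdAA
dAdAdd
AddddA
step 7: dddddd
AdAAAA
AdddAA
dddAdd
Addddd
step 8: AAdAAd
AAdAdd
AAAddd
AdddAd
dddddd
step 9: AAdAAA
dddAAd
ddAAdd
AddddA
AAdAAd

0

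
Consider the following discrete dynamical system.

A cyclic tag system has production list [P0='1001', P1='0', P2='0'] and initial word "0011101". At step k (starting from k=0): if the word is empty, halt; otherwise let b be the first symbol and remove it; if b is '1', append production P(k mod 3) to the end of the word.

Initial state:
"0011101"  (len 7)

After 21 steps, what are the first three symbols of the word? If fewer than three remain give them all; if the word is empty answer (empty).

step 0: "0011101"  (len 7)
step 1: "011101"  (len 6)
step 2: "11101"  (len 5)
step 3: "11010"  (len 5)
step 4: "10101001"  (len 8)
step 5: "01010010"  (len 8)
step 6: "1010010"  (len 7)
step 7: "0100101001"  (len 10)
step 8: "100101001"  (len 9)
step 9: "001010010"  (len 9)
step 10: "01010010"  (len 8)
step 11: "1010010"  (len 7)
step 12: "0100100"  (len 7)
step 13: "100100"  (len 6)
step 14: "001000"  (len 6)
step 15: "01000"  (len 5)
step 16: "1000"  (len 4)
step 17: "0000"  (len 4)
step 18: "000"  (len 3)
step 19: "00"  (len 2)
step 20: "0"  (len 1)
step 21: (halted — word empty)

(empty)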